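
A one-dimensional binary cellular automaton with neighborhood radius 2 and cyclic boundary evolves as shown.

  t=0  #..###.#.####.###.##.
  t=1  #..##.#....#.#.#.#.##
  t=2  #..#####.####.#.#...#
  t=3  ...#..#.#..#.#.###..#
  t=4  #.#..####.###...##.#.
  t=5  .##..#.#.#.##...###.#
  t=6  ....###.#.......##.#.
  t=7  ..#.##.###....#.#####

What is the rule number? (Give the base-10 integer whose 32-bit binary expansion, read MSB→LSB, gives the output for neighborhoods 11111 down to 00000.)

1544840678

  nb #####: next=.  (t=2,i=5, bit31=0)
  nb ####.: next=#  (t=0,i=11, bit30=1)
  nb ###.#: next=.  (t=0,i=5, bit29=0)
  nb ###..: next=#  (t=1,i=0, bit28=1)
  nb ##.##: next=#  (t=0,i=13, bit27=1)
  nb ##.#.: next=#  (t=0,i=6, bit26=1)
  nb ##..#: next=.  (t=1,i=1, bit25=0)
  nb ##...: next=.  (t=4,i=13, bit24=0)
  nb #.###: next=.  (t=0,i=9, bit23=0)
  nb #.##.: next=.  (t=0,i=18, bit22=0)
  nb #.#.#: next=.  (t=0,i=7, bit21=0)
  nb #.#..: next=#  (t=0,i=0, bit20=1)
  nb #..##: next=.  (t=0,i=2, bit19=0)
  nb #..#.: next=#  (t=3,i=5, bit18=1)
  nb #...#: next=.  (t=2,i=18, bit17=0)
  nb #....: next=.  (t=1,i=8, bit16=0)
  nb .####: next=.  (t=0,i=10, bit15=0)
  nb .###.: next=#  (t=0,i=4, bit14=1)
  nb .##.#: next=#  (t=0,i=19, bit13=1)
  nb .##..: next=.  (t=2,i=0, bit12=0)
  nb .#.##: next=.  (t=0,i=8, bit11=0)
  nb .#.#.: next=#  (t=1,i=12, bit10=1)
  nb .#..#: next=.  (t=0,i=1, bit9=0)
  nb .#...: next=#  (t=1,i=7, bit8=1)
  nb ..###: next=#  (t=0,i=3, bit7=1)
  nb ..##.: next=#  (t=1,i=3, bit6=1)
  nb ..#.#: next=#  (t=1,i=11, bit5=1)
  nb ..#..: next=.  (t=3,i=3, bit4=0)
  nb ...##: next=.  (t=2,i=19, bit3=0)
  nb ...#.: next=#  (t=1,i=10, bit2=1)
  nb ....#: next=#  (t=1,i=9, bit1=1)
  nb .....: next=.  (t=6,i=1, bit0=0)
  bits 01011100000101000110010111100110 = 1544840678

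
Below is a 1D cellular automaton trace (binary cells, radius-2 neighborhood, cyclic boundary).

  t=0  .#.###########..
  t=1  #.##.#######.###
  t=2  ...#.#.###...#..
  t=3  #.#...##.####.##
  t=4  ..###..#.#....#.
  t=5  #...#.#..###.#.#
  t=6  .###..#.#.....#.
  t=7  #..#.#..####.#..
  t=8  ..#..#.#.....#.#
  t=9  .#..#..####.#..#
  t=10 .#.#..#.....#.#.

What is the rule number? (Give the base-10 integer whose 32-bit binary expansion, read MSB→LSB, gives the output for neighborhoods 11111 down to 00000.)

  nb #####: next=#  (t=0,i=5, bit31=1)
  nb ####.: next=.  (t=0,i=12, bit30=0)
  nb ###.#: next=.  (t=1,i=0, bit29=0)
  nb ###..: next=#  (t=0,i=13, bit28=1)
  nb ##.##: next=.  (t=1,i=1, bit27=0)
  nb ##.#.: next=.  (t=3,i=1, bit26=0)
  nb ##..#: next=.  (t=4,i=5, bit25=0)
  nb ##...: next=#  (t=0,i=14, bit24=1)
  nb #.###: next=#  (t=0,i=3, bit23=1)
  nb #.##.: next=.  (t=1,i=2, bit22=0)
  nb #.#.#: next=.  (t=2,i=5, bit21=0)
  nb #.#..: next=#  (t=3,i=2, bit20=1)
  nb #..##: next=#  (t=5,i=8, bit19=1)
  nb #..#.: next=#  (t=4,i=6, bit18=1)
  nb #...#: next=#  (t=0,i=15, bit17=1)
  nb #....: next=#  (t=2,i=15, bit16=1)
  nb .####: next=.  (t=0,i=4, bit15=0)
  nb .###.: next=.  (t=2,i=8, bit14=0)
  nb .##.#: next=#  (t=1,i=3, bit13=1)
  nb .##..: next=.  (t=5,i=0, bit12=0)
  nb .#.##: next=#  (t=0,i=2, bit11=1)
  nb .#.#.: next=.  (t=2,i=4, bit10=0)
  nb .#..#: next=.  (t=5,i=7, bit9=0)
  nb .#...: next=#  (t=2,i=14, bit8=1)
  nb ..###: next=.  (t=4,i=2, bit7=0)
  nb ..##.: next=.  (t=3,i=6, bit6=0)
  nb ..#.#: next=.  (t=0,i=1, bit5=0)
  nb ..#..: next=.  (t=2,i=13, bit4=0)
  nb ...##: next=.  (t=3,i=5, bit3=0)
  nb ...#.: next=#  (t=0,i=0, bit2=1)
  nb ....#: next=.  (t=2,i=1, bit1=0)
  nb .....: next=#  (t=2,i=0, bit0=1)
  bits 10010001100111110010100100000101 = 2443127045

2443127045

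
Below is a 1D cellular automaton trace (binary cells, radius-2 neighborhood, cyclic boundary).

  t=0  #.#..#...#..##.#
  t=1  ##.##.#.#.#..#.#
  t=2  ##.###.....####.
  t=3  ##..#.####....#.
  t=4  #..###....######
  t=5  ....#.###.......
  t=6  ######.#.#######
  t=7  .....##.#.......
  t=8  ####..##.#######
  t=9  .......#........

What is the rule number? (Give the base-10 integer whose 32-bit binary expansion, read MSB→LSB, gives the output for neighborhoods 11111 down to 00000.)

  nb #####: next=.  (t=4,i=12, bit31=0)
  nb ####.: next=.  (t=2,i=13, bit30=0)
  nb ###.#: next=#  (t=1,i=1, bit29=1)
  nb ###..: next=.  (t=2,i=5, bit28=0)
  nb ##.##: next=.  (t=0,i=14, bit27=0)
  nb ##.#.: next=#  (t=0,i=1, bit26=1)
  nb ##..#: next=.  (t=3,i=2, bit25=0)
  nb ##...: next=#  (t=2,i=6, bit24=1)
  nb #.###: next=.  (t=1,i=15, bit23=0)
  nb #.##.: next=#  (t=0,i=15, bit22=1)
  nb #.#.#: next=.  (t=1,i=6, bit21=0)
  nb #.#..: next=.  (t=0,i=2, bit20=0)
  nb #..##: next=.  (t=0,i=11, bit19=0)
  nb #..#.: next=#  (t=0,i=4, bit18=1)
  nb #...#: next=.  (t=0,i=7, bit17=0)
  nb #....: next=#  (t=2,i=7, bit16=1)
  nb .####: next=.  (t=2,i=12, bit15=0)
  nb .###.: next=#  (t=1,i=0, bit14=1)
  nb .##.#: next=#  (t=0,i=0, bit13=1)
  nb .##..: next=.  (t=3,i=1, bit12=0)
  nb .#.##: next=#  (t=1,i=14, bit11=1)
  nb .#.#.: next=.  (t=1,i=7, bit10=0)
  nb .#..#: next=#  (t=0,i=3, bit9=1)
  nb .#...: next=#  (t=0,i=6, bit8=1)
  nb ..###: next=.  (t=2,i=11, bit7=0)
  nb ..##.: next=.  (t=0,i=12, bit6=0)
  nb ..#.#: next=#  (t=1,i=13, bit5=1)
  nb ..#..: next=.  (t=0,i=5, bit4=0)
  nb ...##: next=.  (t=2,i=10, bit3=0)
  nb ...#.: next=#  (t=0,i=8, bit2=1)
  nb ....#: next=#  (t=2,i=9, bit1=1)
  nb .....: next=#  (t=2,i=8, bit0=1)
  bits 00100101010001010110101100100111 = 625306407

625306407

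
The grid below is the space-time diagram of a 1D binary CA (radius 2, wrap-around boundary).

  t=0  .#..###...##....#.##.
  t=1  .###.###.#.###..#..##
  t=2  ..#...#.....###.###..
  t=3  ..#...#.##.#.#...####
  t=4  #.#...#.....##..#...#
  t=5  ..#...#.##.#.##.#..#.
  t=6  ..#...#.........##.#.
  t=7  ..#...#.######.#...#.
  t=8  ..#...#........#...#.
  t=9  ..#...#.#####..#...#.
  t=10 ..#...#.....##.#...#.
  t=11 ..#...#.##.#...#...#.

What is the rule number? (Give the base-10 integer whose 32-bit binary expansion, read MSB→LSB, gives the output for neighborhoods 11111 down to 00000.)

  ##### -> .   bit 31 = 0  t=7,i=10
  ####. -> .   bit 30 = 0  t=3,i=19
  ###.# -> .   bit 29 = 0  t=1,i=3
  ###.. -> #   bit 28 = 1  t=0,i=6
  ##.## -> .   bit 27 = 0  t=1,i=0
  ##.#. -> .   bit 26 = 0  t=1,i=8
  ##..# -> #   bit 25 = 1  t=0,i=20
  ##... -> #   bit 24 = 1  t=0,i=7
  #.### -> .   bit 23 = 0  t=1,i=1
  #.##. -> .   bit 22 = 0  t=0,i=18
  #.#.# -> .   bit 21 = 0  t=1,i=9
  #.#.. -> #   bit 20 = 1  t=3,i=13
  #..## -> #   bit 19 = 1  t=0,i=3
  #..#. -> .   bit 18 = 0  t=0,i=0
  #...# -> .   bit 17 = 0  t=0,i=8
  #.... -> #   bit 16 = 1  t=0,i=13
  .#### -> .   bit 15 = 0  t=3,i=18
  .###. -> #   bit 14 = 1  t=0,i=5
  .##.# -> .   bit 13 = 0  t=1,i=20
  .##.. -> #   bit 12 = 1  t=0,i=11
  .#.## -> .   bit 11 = 0  t=0,i=17
  .#.#. -> #   bit 10 = 1  t=3,i=12
  .#..# -> #   bit 9 = 1  t=0,i=2
  .#... -> .   bit 8 = 0  t=2,i=3
  ..### -> .   bit 7 = 0  t=0,i=4
  ..##. -> .   bit 6 = 0  t=0,i=10
  ..#.# -> #   bit 5 = 1  t=0,i=16
  ..#.. -> #   bit 4 = 1  t=0,i=1
  ...## -> #   bit 3 = 1  t=0,i=9
  ...#. -> .   bit 2 = 0  t=0,i=15
  ....# -> .   bit 1 = 0  t=0,i=14
  ..... -> #   bit 0 = 1  t=2,i=9
  bits 00010011000110010101011000111001 = 320427577

320427577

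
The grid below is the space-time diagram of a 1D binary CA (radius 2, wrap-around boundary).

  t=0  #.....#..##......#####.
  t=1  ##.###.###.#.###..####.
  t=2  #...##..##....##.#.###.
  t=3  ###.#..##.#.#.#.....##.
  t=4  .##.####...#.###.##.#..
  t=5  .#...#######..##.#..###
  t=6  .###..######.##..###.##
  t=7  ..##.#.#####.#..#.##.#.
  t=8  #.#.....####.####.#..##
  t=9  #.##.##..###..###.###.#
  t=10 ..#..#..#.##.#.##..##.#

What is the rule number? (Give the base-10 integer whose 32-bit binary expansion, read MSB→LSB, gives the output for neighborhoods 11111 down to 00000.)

  ##### -> #   bit 31 = 1  t=0,i=19
  ####. -> #   bit 30 = 1  t=0,i=20
  ###.# -> #   bit 29 = 1  t=0,i=21
  ###.. -> #   bit 28 = 1  t=1,i=15
  ##.## -> .   bit 27 = 0  t=1,i=2
  ##.#. -> .   bit 26 = 0  t=0,i=22
  ##..# -> .   bit 25 = 0  t=1,i=16
  ##... -> #   bit 24 = 1  t=0,i=11
  #.### -> .   bit 23 = 0  t=1,i=3
  #.##. -> #   bit 22 = 1  t=1,i=0
  #.#.# -> .   bit 21 = 0  t=1,i=11
  #.#.. -> #   bit 20 = 1  t=0,i=0
  #..## -> #   bit 19 = 1  t=0,i=8
  #..#. -> #   bit 18 = 1  t=7,i=15
  #...# -> #   bit 17 = 1  t=2,i=2
  #.... -> .   bit 16 = 0  t=0,i=2
  .#### -> #   bit 15 = 1  t=0,i=18
  .###. -> #   bit 14 = 1  t=1,i=4
  .##.# -> .   bit 13 = 0  t=1,i=1
  .##.. -> .   bit 12 = 0  t=0,i=10
  .#.## -> .   bit 11 = 0  t=1,i=12
  .#.#. -> #   bit 10 = 1  t=3,i=11
  .#..# -> #   bit 9 = 1  t=0,i=7
  .#... -> #   bit 8 = 1  t=0,i=1
  ..### -> .   bit 7 = 0  t=0,i=17
  ..##. -> #   bit 6 = 1  t=0,i=9
  ..#.# -> #   bit 5 = 1  t=4,i=11
  ..#.. -> .   bit 4 = 0  t=0,i=6
  ...## -> .   bit 3 = 0  t=0,i=16
  ...#. -> #   bit 2 = 1  t=0,i=5
  ....# -> #   bit 1 = 1  t=0,i=4
  ..... -> #   bit 0 = 1  t=0,i=3
  bits 11110001010111101100011101100111 = 4049520487

4049520487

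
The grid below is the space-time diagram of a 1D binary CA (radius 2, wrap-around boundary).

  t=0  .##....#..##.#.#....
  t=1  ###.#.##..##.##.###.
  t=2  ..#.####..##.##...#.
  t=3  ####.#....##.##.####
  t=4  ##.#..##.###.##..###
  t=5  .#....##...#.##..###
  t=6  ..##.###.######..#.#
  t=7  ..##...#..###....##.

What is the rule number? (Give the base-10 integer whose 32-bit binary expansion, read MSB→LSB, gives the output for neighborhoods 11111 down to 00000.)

  #####|#  b31=1 t=3,i=0
  ####.|.  b30=0 t=2,i=6
  ###.#|#  b29=1 t=1,i=2
  ###..|.  b28=0 t=2,i=7
  ##.##|.  b27=0 t=1,i=12
  ##.#.|.  b26=0 t=0,i=12
  ##..#|.  b25=0 t=1,i=8
  ##...|.  b24=0 t=0,i=3
  #.###|.  b23=0 t=1,i=0
  #.##.|#  b22=1 t=1,i=6
  #.#.#|#  b21=1 t=0,i=13
  #.#..|.  b20=0 t=0,i=15
  #..##|.  b19=0 t=0,i=9
  #..#.|.  b18=0 t=6,i=16
  #...#|#  b17=1 t=2,i=0
  #....|#  b16=1 t=0,i=4
  .####|#  b15=1 t=2,i=5
  .###.|.  b14=0 t=1,i=1
  .##.#|#  b13=1 t=0,i=11
  .##..|#  b12=1 t=0,i=2
  .#.##|#  b11=1 t=1,i=5
  .#.#.|#  b10=1 t=0,i=14
  .#..#|.  b9=0 t=0,i=8
  .#...|#  b8=1 t=0,i=16
  ..###|#  b7=1 t=4,i=17
  ..##.|#  b6=1 t=0,i=1
  ..#.#|#  b5=1 t=2,i=2
  ..#..|#  b4=1 t=0,i=7
  ...##|#  b3=1 t=0,i=0
  ...#.|#  b2=1 t=0,i=6
  ....#|.  b1=0 t=0,i=5
  .....|#  b0=1 t=0,i=18
  bits 10100000011000111011110111111101 = 2690891261

2690891261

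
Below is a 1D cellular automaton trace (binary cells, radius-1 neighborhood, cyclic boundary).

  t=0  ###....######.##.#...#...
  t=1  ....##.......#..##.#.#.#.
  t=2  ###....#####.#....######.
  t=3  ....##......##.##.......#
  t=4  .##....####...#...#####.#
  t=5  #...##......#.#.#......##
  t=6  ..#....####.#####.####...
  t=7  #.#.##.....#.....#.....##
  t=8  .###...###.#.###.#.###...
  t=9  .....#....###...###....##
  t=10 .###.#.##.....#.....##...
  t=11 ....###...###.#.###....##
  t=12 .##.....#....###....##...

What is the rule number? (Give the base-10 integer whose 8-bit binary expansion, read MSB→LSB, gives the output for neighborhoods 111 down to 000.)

37

  ###|.  b7=0 t=0,i=1
  ##.|.  b6=0 t=0,i=2
  #.#|#  b5=1 t=0,i=13
  #..|.  b4=0 t=0,i=3
  .##|.  b3=0 t=0,i=0
  .#.|#  b2=1 t=0,i=17
  ..#|.  b1=0 t=0,i=6
  ...|#  b0=1 t=0,i=4
  bits 00100101 = 37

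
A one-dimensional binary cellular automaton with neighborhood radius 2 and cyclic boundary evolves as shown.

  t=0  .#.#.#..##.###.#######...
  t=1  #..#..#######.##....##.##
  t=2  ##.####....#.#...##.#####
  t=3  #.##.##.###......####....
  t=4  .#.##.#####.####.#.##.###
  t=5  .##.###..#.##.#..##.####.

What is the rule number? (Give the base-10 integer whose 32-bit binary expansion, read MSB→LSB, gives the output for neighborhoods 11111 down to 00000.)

1521052375

  #####|.  b31=0 t=0,i=17
  ####.|#  b30=1 t=0,i=20
  ###.#|.  b29=0 t=0,i=13
  ###..|#  b28=1 t=0,i=21
  ##.##|#  b27=1 t=0,i=10
  ##.#.|.  b26=0 t=4,i=0
  ##..#|#  b25=1 t=1,i=1
  ##...|.  b24=0 t=0,i=22
  #.###|#  b23=1 t=0,i=11
  #.##.|.  b22=0 t=1,i=14
  #.#.#|#  b21=1 t=0,i=3
  #.#..|.  b20=0 t=0,i=5
  #..##|#  b19=1 t=0,i=7
  #..#.|.  b18=0 t=1,i=2
  #...#|.  b17=0 t=2,i=15
  #....|#  b16=1 t=0,i=23
  .####|.  b15=0 t=0,i=16
  .###.|#  b14=1 t=0,i=12
  .##.#|#  b13=1 t=0,i=9
  .##..|.  b12=0 t=1,i=15
  .#.##|#  b11=1 t=3,i=1
  .#.#.|.  b10=0 t=0,i=2
  .#..#|#  b9=1 t=0,i=6
  .#...|.  b8=0 t=2,i=14
  ..###|#  b7=1 t=1,i=6
  ..##.|#  b6=1 t=0,i=8
  ..#.#|.  b5=0 t=0,i=1
  ..#..|#  b4=1 t=1,i=3
  ...##|.  b3=0 t=1,i=19
  ...#.|#  b2=1 t=0,i=0
  ....#|#  b1=1 t=0,i=24
  .....|#  b0=1 t=3,i=13
  bits 01011010101010010110101011010111 = 1521052375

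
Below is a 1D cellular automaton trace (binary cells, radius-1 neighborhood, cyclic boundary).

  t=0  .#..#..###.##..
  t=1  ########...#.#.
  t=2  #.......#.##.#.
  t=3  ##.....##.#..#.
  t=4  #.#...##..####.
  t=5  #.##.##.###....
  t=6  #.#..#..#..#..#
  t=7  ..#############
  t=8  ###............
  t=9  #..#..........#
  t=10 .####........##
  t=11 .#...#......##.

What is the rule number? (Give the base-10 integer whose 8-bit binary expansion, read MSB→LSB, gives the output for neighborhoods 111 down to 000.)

  ###|.  b7=0 t=0,i=8
  ##.|.  b6=0 t=0,i=9
  #.#|.  b5=0 t=0,i=10
  #..|#  b4=1 t=0,i=2
  .##|#  b3=1 t=0,i=7
  .#.|#  b2=1 t=0,i=1
  ..#|#  b1=1 t=0,i=0
  ...|.  b0=0 t=0,i=14
  bits 00011110 = 30

30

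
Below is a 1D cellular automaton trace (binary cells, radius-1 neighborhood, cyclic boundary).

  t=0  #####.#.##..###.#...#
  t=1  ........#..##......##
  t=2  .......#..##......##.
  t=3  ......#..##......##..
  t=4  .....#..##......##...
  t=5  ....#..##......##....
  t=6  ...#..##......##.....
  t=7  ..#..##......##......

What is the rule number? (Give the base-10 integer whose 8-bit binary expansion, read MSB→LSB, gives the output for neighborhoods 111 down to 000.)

  [7] ### => .  t=0,i=0
  [6] ##. => .  t=0,i=4
  [5] #.# => .  t=0,i=5
  [4] #.. => .  t=0,i=10
  [3] .## => #  t=0,i=8
  [2] .#. => .  t=0,i=6
  [1] ..# => #  t=0,i=11
  [0] ... => .  t=0,i=18
  bits 00001010 = 10

10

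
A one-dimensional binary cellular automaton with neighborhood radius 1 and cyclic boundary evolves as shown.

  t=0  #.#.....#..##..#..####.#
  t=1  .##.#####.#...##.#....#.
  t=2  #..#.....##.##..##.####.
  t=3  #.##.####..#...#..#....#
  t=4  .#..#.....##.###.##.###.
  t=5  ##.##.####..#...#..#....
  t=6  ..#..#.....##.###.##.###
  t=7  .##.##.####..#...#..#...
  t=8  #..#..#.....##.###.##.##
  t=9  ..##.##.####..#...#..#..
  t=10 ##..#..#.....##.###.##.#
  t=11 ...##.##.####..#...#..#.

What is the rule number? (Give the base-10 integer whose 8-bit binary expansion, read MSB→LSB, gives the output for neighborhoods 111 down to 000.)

  nb ###: next=.  (t=0,i=19, bit7=0)
  nb ##.: next=.  (t=0,i=0, bit6=0)
  nb #.#: next=#  (t=0,i=1, bit5=1)
  nb #..: next=.  (t=0,i=3, bit4=0)
  nb .##: next=.  (t=0,i=11, bit3=0)
  nb .#.: next=#  (t=0,i=2, bit2=1)
  nb ..#: next=#  (t=0,i=7, bit1=1)
  nb ...: next=#  (t=0,i=4, bit0=1)
  bits 00100111 = 39

39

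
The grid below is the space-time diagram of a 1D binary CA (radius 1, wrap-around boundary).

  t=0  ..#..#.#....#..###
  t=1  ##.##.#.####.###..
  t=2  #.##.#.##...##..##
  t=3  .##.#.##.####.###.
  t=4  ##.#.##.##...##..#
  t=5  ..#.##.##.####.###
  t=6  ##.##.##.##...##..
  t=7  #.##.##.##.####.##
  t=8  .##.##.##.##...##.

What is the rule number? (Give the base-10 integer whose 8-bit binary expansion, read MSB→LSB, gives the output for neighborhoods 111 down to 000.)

  ### -> .   bit 7 = 0  t=0,i=16
  ##. -> .   bit 6 = 0  t=0,i=17
  #.# -> #   bit 5 = 1  t=0,i=6
  #.. -> #   bit 4 = 1  t=0,i=0
  .## -> #   bit 3 = 1  t=0,i=15
  .#. -> .   bit 2 = 0  t=0,i=2
  ..# -> #   bit 1 = 1  t=0,i=1
  ... -> #   bit 0 = 1  t=0,i=9
  bits 00111011 = 59

59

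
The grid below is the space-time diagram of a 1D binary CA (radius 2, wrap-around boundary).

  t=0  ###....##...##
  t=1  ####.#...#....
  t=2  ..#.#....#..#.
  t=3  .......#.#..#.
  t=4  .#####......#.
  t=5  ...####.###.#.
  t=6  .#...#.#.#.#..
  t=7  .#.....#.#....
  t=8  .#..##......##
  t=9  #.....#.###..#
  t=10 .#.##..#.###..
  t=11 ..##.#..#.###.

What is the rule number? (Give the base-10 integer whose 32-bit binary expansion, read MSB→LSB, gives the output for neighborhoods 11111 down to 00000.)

  nb #####: next=#  (t=0,i=0, bit31=1)
  nb ####.: next=#  (t=0,i=1, bit30=1)
  nb ###.#: next=.  (t=1,i=3, bit29=0)
  nb ###..: next=#  (t=0,i=2, bit28=1)
  nb ##.##: next=#  (t=5,i=7, bit27=1)
  nb ##.#.: next=#  (t=1,i=4, bit26=1)
  nb ##..#: next=#  (t=9,i=11, bit25=1)
  nb ##...: next=#  (t=0,i=3, bit24=1)
  nb #.###: next=.  (t=5,i=8, bit23=0)
  nb #.##.: next=#  (t=10,i=3, bit22=1)
  nb #.#.#: next=#  (t=6,i=7, bit21=1)
  nb #.#..: next=.  (t=1,i=5, bit20=0)
  nb #..##: next=.  (t=4,i=0, bit19=0)
  nb #..#.: next=.  (t=2,i=11, bit18=0)
  nb #...#: next=.  (t=0,i=10, bit17=0)
  nb #....: next=.  (t=0,i=4, bit16=0)
  nb .####: next=.  (t=0,i=13, bit15=0)
  nb .###.: next=#  (t=5,i=9, bit14=1)
  nb .##.#: next=#  (t=8,i=13, bit13=1)
  nb .##..: next=.  (t=0,i=8, bit12=0)
  nb .#.##: next=#  (t=9,i=7, bit11=1)
  nb .#.#.: next=.  (t=2,i=3, bit10=0)
  nb .#..#: next=.  (t=2,i=10, bit9=0)
  nb .#...: next=.  (t=1,i=6, bit8=0)
  nb ..###: next=.  (t=0,i=12, bit7=0)
  nb ..##.: next=.  (t=0,i=7, bit6=0)
  nb ..#.#: next=.  (t=2,i=2, bit5=0)
  nb ..#..: next=#  (t=1,i=9, bit4=1)
  nb ...##: next=.  (t=0,i=6, bit3=0)
  nb ...#.: next=.  (t=1,i=8, bit2=0)
  nb ....#: next=#  (t=0,i=5, bit1=1)
  nb .....: next=#  (t=3,i=1, bit0=1)
  bits 11011111011000000110100000010011 = 3747637267

3747637267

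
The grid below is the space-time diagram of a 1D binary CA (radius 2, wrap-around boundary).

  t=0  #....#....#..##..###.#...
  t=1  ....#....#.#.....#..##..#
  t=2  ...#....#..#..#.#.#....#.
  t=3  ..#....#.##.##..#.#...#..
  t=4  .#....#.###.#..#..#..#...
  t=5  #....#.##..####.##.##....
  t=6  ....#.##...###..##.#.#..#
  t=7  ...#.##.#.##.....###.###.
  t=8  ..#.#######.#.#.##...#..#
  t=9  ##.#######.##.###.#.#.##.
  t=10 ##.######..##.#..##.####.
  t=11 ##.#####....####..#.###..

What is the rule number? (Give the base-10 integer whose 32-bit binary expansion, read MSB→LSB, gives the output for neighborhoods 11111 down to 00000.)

3321145997

  ##### -> #   bit 31 = 1  t=8,i=6
  ####. -> #   bit 30 = 1  t=5,i=13
  ###.# -> .   bit 29 = 0  t=0,i=19
  ###.. -> .   bit 28 = 0  t=6,i=13
  ##.## -> .   bit 27 = 0  t=3,i=11
  ##.#. -> #   bit 26 = 1  t=0,i=20
  ##..# -> .   bit 25 = 0  t=0,i=15
  ##... -> #   bit 24 = 1  t=5,i=21
  #.### -> #   bit 23 = 1  t=4,i=8
  #.##. -> #   bit 22 = 1  t=3,i=9
  #.#.# -> #   bit 21 = 1  t=2,i=16
  #.#.. -> #   bit 20 = 1  t=0,i=21
  #..## -> .   bit 19 = 0  t=0,i=12
  #..#. -> #   bit 18 = 1  t=1,i=23
  #...# -> .   bit 17 = 0  t=0,i=23
  #.... -> .   bit 16 = 0  t=0,i=2
  .#### -> #   bit 15 = 1  t=5,i=12
  .###. -> .   bit 14 = 0  t=0,i=18
  .##.# -> #   bit 13 = 1  t=3,i=10
  .##.. -> .   bit 12 = 0  t=0,i=14
  .#.## -> #   bit 11 = 1  t=3,i=8
  .#.#. -> .   bit 10 = 0  t=1,i=10
  .#..# -> #   bit 9 = 1  t=0,i=11
  .#... -> .   bit 8 = 0  t=0,i=1
  ..### -> #   bit 7 = 1  t=0,i=17
  ..##. -> .   bit 6 = 0  t=0,i=13
  ..#.# -> .   bit 5 = 0  t=1,i=9
  ..#.. -> .   bit 4 = 0  t=0,i=0
  ...## -> #   bit 3 = 1  t=6,i=10
  ...#. -> #   bit 2 = 1  t=0,i=4
  ....# -> .   bit 1 = 0  t=0,i=3
  ..... -> #   bit 0 = 1  t=1,i=14
  bits 11000101111101001010101010001101 = 3321145997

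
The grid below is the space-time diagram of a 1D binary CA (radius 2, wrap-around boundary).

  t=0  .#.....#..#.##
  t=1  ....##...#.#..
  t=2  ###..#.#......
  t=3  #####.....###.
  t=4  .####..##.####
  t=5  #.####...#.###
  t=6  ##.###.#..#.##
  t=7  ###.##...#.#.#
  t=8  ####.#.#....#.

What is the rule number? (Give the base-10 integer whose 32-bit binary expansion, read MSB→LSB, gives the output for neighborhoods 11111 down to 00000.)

4194752643

  ##### -> #   bit 31 = 1  t=3,i=2
  ####. -> #   bit 30 = 1  t=3,i=3
  ###.# -> #   bit 29 = 1  t=3,i=12
  ###.. -> #   bit 28 = 1  t=2,i=2
  ##.## -> #   bit 27 = 1  t=3,i=13
  ##.#. -> .   bit 26 = 0  t=0,i=0
  ##..# -> #   bit 25 = 1  t=2,i=3
  ##... -> .   bit 24 = 0  t=1,i=6
  #.### -> .   bit 23 = 0  t=3,i=0
  #.##. -> .   bit 22 = 0  t=0,i=12
  #.#.# -> .   bit 21 = 0  t=7,i=11
  #.#.. -> .   bit 20 = 0  t=0,i=1
  #..## -> .   bit 19 = 0  t=4,i=6
  #..#. -> #   bit 18 = 1  t=0,i=9
  #...# -> #   bit 17 = 1  t=1,i=7
  #.... -> .   bit 16 = 0  t=0,i=3
  .#### -> #   bit 15 = 1  t=3,i=1
  .###. -> #   bit 14 = 1  t=2,i=1
  .##.# -> .   bit 13 = 0  t=0,i=13
  .##.. -> #   bit 12 = 1  t=1,i=5
  .#.## -> #   bit 11 = 1  t=0,i=11
  .#.#. -> .   bit 10 = 0  t=1,i=10
  .#..# -> .   bit 9 = 0  t=0,i=8
  .#... -> .   bit 8 = 0  t=0,i=2
  ..### -> #   bit 7 = 1  t=2,i=0
  ..##. -> .   bit 6 = 0  t=1,i=4
  ..#.# -> .   bit 5 = 0  t=0,i=10
  ..#.. -> .   bit 4 = 0  t=0,i=7
  ...## -> .   bit 3 = 0  t=1,i=3
  ...#. -> .   bit 2 = 0  t=0,i=6
  ....# -> #   bit 1 = 1  t=0,i=5
  ..... -> #   bit 0 = 1  t=0,i=4
  bits 11111010000001101101100010000011 = 4194752643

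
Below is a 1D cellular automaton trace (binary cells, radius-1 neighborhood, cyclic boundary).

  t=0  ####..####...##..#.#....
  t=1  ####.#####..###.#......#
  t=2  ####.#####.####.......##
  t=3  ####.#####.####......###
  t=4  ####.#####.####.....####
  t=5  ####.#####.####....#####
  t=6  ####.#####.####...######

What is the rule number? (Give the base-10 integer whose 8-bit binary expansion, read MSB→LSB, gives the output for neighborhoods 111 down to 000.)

  [7] ### => #  t=0,i=1
  [6] ##. => #  t=0,i=3
  [5] #.# => .  t=0,i=18
  [4] #.. => .  t=0,i=4
  [3] .## => #  t=0,i=0
  [2] .#. => .  t=0,i=17
  [1] ..# => #  t=0,i=5
  [0] ... => .  t=0,i=11
  bits 11001010 = 202

202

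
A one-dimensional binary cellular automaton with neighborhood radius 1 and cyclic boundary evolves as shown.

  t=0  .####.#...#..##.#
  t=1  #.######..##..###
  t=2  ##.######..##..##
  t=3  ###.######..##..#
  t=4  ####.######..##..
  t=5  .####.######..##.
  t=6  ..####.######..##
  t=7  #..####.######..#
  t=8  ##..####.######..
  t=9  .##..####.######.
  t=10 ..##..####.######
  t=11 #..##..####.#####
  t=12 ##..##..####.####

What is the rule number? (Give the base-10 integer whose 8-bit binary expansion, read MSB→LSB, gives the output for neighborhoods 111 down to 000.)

  [7] ### => #  t=0,i=2
  [6] ##. => #  t=0,i=4
  [5] #.# => #  t=0,i=0
  [4] #.. => #  t=0,i=7
  [3] .## => .  t=0,i=1
  [2] .#. => #  t=0,i=6
  [1] ..# => .  t=0,i=9
  [0] ... => .  t=0,i=8
  bits 11110100 = 244

244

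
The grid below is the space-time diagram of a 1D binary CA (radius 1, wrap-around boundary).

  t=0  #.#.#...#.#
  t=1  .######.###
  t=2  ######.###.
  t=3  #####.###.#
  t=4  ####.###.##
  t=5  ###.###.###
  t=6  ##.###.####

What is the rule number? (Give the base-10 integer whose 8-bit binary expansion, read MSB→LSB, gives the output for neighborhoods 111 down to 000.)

189

  nb ###: next=#  (t=1,i=2, bit7=1)
  nb ##.: next=.  (t=0,i=0, bit6=0)
  nb #.#: next=#  (t=0,i=1, bit5=1)
  nb #..: next=#  (t=0,i=5, bit4=1)
  nb .##: next=#  (t=0,i=10, bit3=1)
  nb .#.: next=#  (t=0,i=2, bit2=1)
  nb ..#: next=.  (t=0,i=7, bit1=0)
  nb ...: next=#  (t=0,i=6, bit0=1)
  bits 10111101 = 189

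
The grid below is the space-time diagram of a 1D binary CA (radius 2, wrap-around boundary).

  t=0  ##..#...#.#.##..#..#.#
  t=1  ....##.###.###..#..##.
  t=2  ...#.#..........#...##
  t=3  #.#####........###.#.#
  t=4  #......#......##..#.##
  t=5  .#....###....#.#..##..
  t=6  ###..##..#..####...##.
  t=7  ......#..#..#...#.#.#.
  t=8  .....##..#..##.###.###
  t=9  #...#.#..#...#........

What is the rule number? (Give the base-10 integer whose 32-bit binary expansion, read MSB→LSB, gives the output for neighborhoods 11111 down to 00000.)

  #####|.  b31=0 t=3,i=4
  ####.|.  b30=0 t=3,i=5
  ###.#|.  b29=0 t=1,i=9
  ###..|.  b28=0 t=0,i=1
  ##.##|.  b27=0 t=1,i=6
  ##.#.|#  b26=1 t=3,i=18
  ##..#|.  b25=0 t=0,i=2
  ##...|#  b24=1 t=1,i=21
  #.###|.  b23=0 t=0,i=21
  #.##.|#  b22=1 t=0,i=12
  #.#.#|.  b21=0 t=0,i=10
  #.#..|#  b20=1 t=2,i=5
  #..##|.  b19=0 t=1,i=18
  #..#.|.  b18=0 t=0,i=3
  #...#|.  b17=0 t=0,i=6
  #....|.  b16=0 t=1,i=0
  .####|.  b15=0 t=3,i=3
  .###.|.  b14=0 t=0,i=0
  .##.#|#  b13=1 t=1,i=5
  .##..|#  b12=1 t=0,i=13
  .#.##|#  b11=1 t=0,i=11
  .#.#.|#  b10=1 t=0,i=9
  .#..#|.  b9=0 t=0,i=17
  .#...|#  b8=1 t=0,i=5
  ..###|#  b7=1 t=3,i=15
  ..##.|.  b6=0 t=1,i=4
  ..#.#|#  b5=1 t=0,i=8
  ..#..|#  b4=1 t=0,i=4
  ...##|#  b3=1 t=1,i=3
  ...#.|#  b2=1 t=0,i=7
  ....#|.  b1=0 t=1,i=2
  .....|.  b0=0 t=1,i=1
  bits 00000101010100000011110110111100 = 89144764

89144764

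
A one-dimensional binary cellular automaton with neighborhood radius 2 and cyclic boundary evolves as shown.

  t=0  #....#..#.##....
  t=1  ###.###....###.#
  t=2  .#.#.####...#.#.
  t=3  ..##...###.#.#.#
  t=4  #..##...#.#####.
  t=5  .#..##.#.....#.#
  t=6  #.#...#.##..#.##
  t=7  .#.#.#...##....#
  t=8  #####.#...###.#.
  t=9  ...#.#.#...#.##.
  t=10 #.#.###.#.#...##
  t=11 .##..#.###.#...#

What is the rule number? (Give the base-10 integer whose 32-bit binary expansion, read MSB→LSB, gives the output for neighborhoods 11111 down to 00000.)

1596020500

  [31] ##### => .  t=4,i=12
  [30] ####. => #  t=1,i=1
  [29] ###.# => .  t=1,i=2
  [28] ###.. => #  t=1,i=6
  [27] ##.## => #  t=1,i=3
  [26] ##.#. => #  t=3,i=10
  [25] ##..# => #  t=6,i=10
  [24] ##... => #  t=0,i=12
  [23] #.### => .  t=1,i=4
  [22] #.##. => .  t=0,i=10
  [21] #.#.# => #  t=2,i=3
  [20] #.#.. => .  t=2,i=14
  [19] #..## => .  t=3,i=1
  [18] #..#. => .  t=0,i=7
  [17] #...# => .  t=2,i=10
  [16] #.... => #  t=0,i=2
  [15] .#### => .  t=1,i=0
  [14] .###. => #  t=1,i=5
  [13] .##.# => .  t=5,i=5
  [12] .##.. => #  t=0,i=11
  [11] .#.## => .  t=0,i=9
  [10] .#.#. => #  t=2,i=2
  [9] .#..# => #  t=0,i=6
  [8] .#... => #  t=0,i=1
  [7] ..### => .  t=1,i=11
  [6] ..##. => .  t=3,i=2
  [5] ..#.# => .  t=0,i=8
  [4] ..#.. => #  t=0,i=0
  [3] ...## => .  t=1,i=10
  [2] ...#. => #  t=0,i=4
  [1] ....# => .  t=0,i=3
  [0] ..... => .  t=5,i=10
  bits 01011111001000010101011100010100 = 1596020500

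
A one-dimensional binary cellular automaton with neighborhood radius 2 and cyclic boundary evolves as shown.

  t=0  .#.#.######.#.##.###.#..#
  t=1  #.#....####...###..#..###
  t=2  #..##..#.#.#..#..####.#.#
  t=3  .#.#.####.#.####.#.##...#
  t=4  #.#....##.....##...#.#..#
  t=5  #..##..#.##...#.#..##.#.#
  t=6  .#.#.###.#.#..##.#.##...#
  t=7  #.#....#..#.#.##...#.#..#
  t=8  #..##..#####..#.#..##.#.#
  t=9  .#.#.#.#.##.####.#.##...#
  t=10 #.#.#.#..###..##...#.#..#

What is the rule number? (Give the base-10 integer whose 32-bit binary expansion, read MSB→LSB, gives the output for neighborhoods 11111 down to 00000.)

3947177968

  [31] ##### => #  t=0,i=7
  [30] ####. => #  t=0,i=9
  [29] ###.# => #  t=0,i=10
  [28] ###.. => .  t=1,i=10
  [27] ##.## => #  t=0,i=16
  [26] ##.#. => .  t=0,i=11
  [25] ##..# => #  t=1,i=17
  [24] ##... => #  t=1,i=11
  [23] #.### => .  t=0,i=5
  [22] #.##. => #  t=0,i=14
  [21] #.#.# => .  t=0,i=1
  [20] #.#.. => .  t=0,i=21
  [19] #..## => .  t=1,i=21
  [18] #..#. => #  t=0,i=23
  [17] #...# => .  t=1,i=12
  [16] #.... => #  t=1,i=4
  [15] .#### => .  t=0,i=6
  [14] .###. => .  t=0,i=18
  [13] .##.# => #  t=0,i=15
  [12] .##.. => .  t=2,i=0
  [11] .#.## => .  t=0,i=4
  [10] .#.#. => #  t=0,i=0
  [9] .#..# => #  t=0,i=22
  [8] .#... => #  t=1,i=3
  [7] ..### => #  t=1,i=7
  [6] ..##. => #  t=2,i=3
  [5] ..#.# => #  t=0,i=24
  [4] ..#.. => #  t=1,i=19
  [3] ...## => .  t=1,i=6
  [2] ...#. => .  t=3,i=23
  [1] ....# => .  t=1,i=5
  [0] ..... => .  t=4,i=11
  bits 11101011010001010010011111110000 = 3947177968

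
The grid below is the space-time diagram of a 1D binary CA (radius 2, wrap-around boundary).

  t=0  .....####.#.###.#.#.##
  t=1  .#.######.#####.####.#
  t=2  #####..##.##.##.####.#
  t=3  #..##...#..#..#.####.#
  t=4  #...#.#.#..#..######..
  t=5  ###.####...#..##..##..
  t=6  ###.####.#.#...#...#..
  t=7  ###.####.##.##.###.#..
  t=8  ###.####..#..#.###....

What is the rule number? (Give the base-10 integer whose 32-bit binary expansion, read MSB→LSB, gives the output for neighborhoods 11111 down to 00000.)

  ##### -> .   bit 31 = 0  t=1,i=5
  ####. -> #   bit 30 = 1  t=0,i=7
  ###.# -> #   bit 29 = 1  t=0,i=8
  ###.. -> #   bit 28 = 1  t=2,i=4
  ##.## -> .   bit 27 = 0  t=1,i=9
  ##.#. -> .   bit 26 = 0  t=0,i=9
  ##..# -> .   bit 25 = 0  t=2,i=5
  ##... -> .   bit 24 = 0  t=0,i=0
  #.### -> #   bit 23 = 1  t=0,i=12
  #.##. -> .   bit 22 = 0  t=0,i=20
  #.#.# -> #   bit 21 = 1  t=0,i=10
  #.#.. -> .   bit 20 = 0  t=4,i=8
  #..## -> .   bit 19 = 0  t=2,i=6
  #..#. -> .   bit 18 = 0  t=3,i=10
  #...# -> #   bit 17 = 1  t=3,i=6
  #.... -> #   bit 16 = 1  t=0,i=1
  .#### -> #   bit 15 = 1  t=0,i=6
  .###. -> #   bit 14 = 1  t=0,i=13
  .##.# -> #   bit 13 = 1  t=2,i=8
  .##.. -> #   bit 12 = 1  t=0,i=21
  .#.## -> #   bit 11 = 1  t=0,i=11
  .#.#. -> #   bit 10 = 1  t=0,i=17
  .#..# -> .   bit 9 = 0  t=3,i=9
  .#... -> #   bit 8 = 1  t=4,i=1
  ..### -> #   bit 7 = 1  t=0,i=5
  ..##. -> .   bit 6 = 0  t=2,i=7
  ..#.# -> #   bit 5 = 1  t=3,i=14
  ..#.. -> #   bit 4 = 1  t=3,i=8
  ...## -> #   bit 3 = 1  t=0,i=4
  ...#. -> .   bit 2 = 0  t=3,i=7
  ....# -> #   bit 1 = 1  t=0,i=3
  ..... -> .   bit 0 = 0  t=0,i=2
  bits 01110000101000111111110110111010 = 1889795514

1889795514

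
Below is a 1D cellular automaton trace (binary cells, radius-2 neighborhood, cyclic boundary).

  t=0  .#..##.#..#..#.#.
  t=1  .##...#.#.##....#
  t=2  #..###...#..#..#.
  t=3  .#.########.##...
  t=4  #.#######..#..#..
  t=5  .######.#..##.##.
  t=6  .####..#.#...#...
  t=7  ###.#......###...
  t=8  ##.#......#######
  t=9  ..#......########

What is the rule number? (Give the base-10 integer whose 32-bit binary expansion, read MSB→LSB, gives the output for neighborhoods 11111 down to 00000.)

  nb #####: next=#  (t=3,i=5, bit31=1)
  nb ####.: next=.  (t=3,i=9, bit30=0)
  nb ###.#: next=.  (t=3,i=10, bit29=0)
  nb ###..: next=#  (t=2,i=5, bit28=1)
  nb ##.##: next=#  (t=3,i=11, bit27=1)
  nb ##.#.: next=#  (t=0,i=6, bit26=1)
  nb ##..#: next=.  (t=4,i=9, bit25=0)
  nb ##...: next=#  (t=1,i=3, bit24=1)
  nb #.###: next=#  (t=3,i=3, bit23=1)
  nb #.##.: next=.  (t=1,i=1, bit22=0)
  nb #.#.#: next=.  (t=1,i=8, bit21=0)
  nb #.#..: next=.  (t=0,i=7, bit20=0)
  nb #..##: next=.  (t=0,i=3, bit19=0)
  nb #..#.: next=.  (t=0,i=0, bit18=0)
  nb #...#: next=#  (t=1,i=4, bit17=1)
  nb #....: next=.  (t=1,i=13, bit16=0)
  nb .####: next=#  (t=3,i=4, bit15=1)
  nb .###.: next=#  (t=2,i=4, bit14=1)
  nb .##.#: next=.  (t=0,i=5, bit13=0)
  nb .##..: next=.  (t=1,i=2, bit12=0)
  nb .#.##: next=#  (t=1,i=0, bit11=1)
  nb .#.#.: next=.  (t=0,i=14, bit10=0)
  nb .#..#: next=#  (t=0,i=2, bit9=1)
  nb .#...: next=.  (t=6,i=10, bit8=0)
  nb ..###: next=#  (t=2,i=3, bit7=1)
  nb ..##.: next=.  (t=0,i=4, bit6=0)
  nb ..#.#: next=.  (t=0,i=13, bit5=0)
  nb ..#..: next=#  (t=0,i=1, bit4=1)
  nb ...##: next=#  (t=6,i=0, bit3=1)
  nb ...#.: next=#  (t=1,i=5, bit2=1)
  nb ....#: next=.  (t=1,i=14, bit1=0)
  nb .....: next=.  (t=7,i=7, bit0=0)
  bits 10011101100000101100101010011100 = 2642594460

2642594460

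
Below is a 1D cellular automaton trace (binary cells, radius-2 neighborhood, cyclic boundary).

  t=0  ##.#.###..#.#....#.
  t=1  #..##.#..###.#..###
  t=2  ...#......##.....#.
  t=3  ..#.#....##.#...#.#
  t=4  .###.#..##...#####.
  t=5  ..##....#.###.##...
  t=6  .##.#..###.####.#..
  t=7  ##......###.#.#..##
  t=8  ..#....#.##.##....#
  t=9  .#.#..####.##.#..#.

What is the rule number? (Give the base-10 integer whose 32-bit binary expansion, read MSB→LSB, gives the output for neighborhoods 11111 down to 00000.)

  [31] ##### => #  t=4,i=15
  [30] ####. => .  t=1,i=18
  [29] ###.# => #  t=1,i=11
  [28] ###.. => .  t=0,i=7
  [27] ##.## => #  t=5,i=13
  [26] ##.#. => .  t=0,i=2
  [25] ##..# => .  t=0,i=8
  [24] ##... => #  t=2,i=12
  [23] #.### => .  t=0,i=5
  [22] #.##. => #  t=0,i=0
  [21] #.#.# => #  t=0,i=3
  [20] #.#.. => .  t=0,i=12
  [19] #..## => .  t=1,i=2
  [18] #..#. => #  t=0,i=9
  [17] #...# => #  t=3,i=14
  [16] #.... => .  t=0,i=14
  [15] .#### => #  t=1,i=17
  [14] .###. => #  t=0,i=6
  [13] .##.# => .  t=0,i=1
  [12] .##.. => .  t=2,i=11
  [11] .#.## => #  t=0,i=4
  [10] .#.#. => #  t=0,i=11
  [9] .#..# => .  t=1,i=7
  [8] .#... => #  t=0,i=13
  [7] ..### => .  t=1,i=9
  [6] ..##. => #  t=1,i=3
  [5] ..#.# => #  t=0,i=10
  [4] ..#.. => .  t=2,i=3
  [3] ...## => #  t=2,i=9
  [2] ...#. => #  t=0,i=16
  [1] ....# => .  t=0,i=15
  [0] ..... => .  t=2,i=6
  bits 10101001011001101100110101101100 = 2842086764

2842086764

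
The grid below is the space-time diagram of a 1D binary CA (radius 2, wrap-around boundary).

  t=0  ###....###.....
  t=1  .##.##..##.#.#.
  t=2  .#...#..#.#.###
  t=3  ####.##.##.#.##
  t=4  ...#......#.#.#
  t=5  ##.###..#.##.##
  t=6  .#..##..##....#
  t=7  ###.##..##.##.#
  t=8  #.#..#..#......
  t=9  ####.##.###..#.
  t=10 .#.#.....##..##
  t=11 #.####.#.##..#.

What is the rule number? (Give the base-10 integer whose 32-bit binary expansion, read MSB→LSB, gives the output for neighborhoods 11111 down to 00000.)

  nb #####: next=.  (t=3,i=0, bit31=0)
  nb ####.: next=.  (t=3,i=2, bit30=0)
  nb ###.#: next=#  (t=2,i=14, bit29=1)
  nb ###..: next=#  (t=0,i=2, bit28=1)
  nb ##.##: next=.  (t=1,i=3, bit27=0)
  nb ##.#.: next=#  (t=1,i=10, bit26=1)
  nb ##..#: next=.  (t=1,i=6, bit25=0)
  nb ##...: next=.  (t=0,i=3, bit24=0)
  nb #.###: next=.  (t=2,i=12, bit23=0)
  nb #.##.: next=.  (t=1,i=4, bit22=0)
  nb #.#.#: next=.  (t=1,i=11, bit21=0)
  nb #.#..: next=#  (t=1,i=13, bit20=1)
  nb #..##: next=.  (t=1,i=0, bit19=0)
  nb #..#.: next=.  (t=2,i=7, bit18=0)
  nb #...#: next=#  (t=2,i=3, bit17=1)
  nb #....: next=#  (t=0,i=4, bit16=1)
  nb .####: next=#  (t=3,i=14, bit15=1)
  nb .###.: next=#  (t=0,i=1, bit14=1)
  nb .##.#: next=.  (t=1,i=2, bit13=0)
  nb .##..: next=#  (t=1,i=5, bit12=1)
  nb .#.##: next=#  (t=2,i=11, bit11=1)
  nb .#.#.: next=#  (t=1,i=12, bit10=1)
  nb .#..#: next=#  (t=1,i=14, bit9=1)
  nb .#...: next=#  (t=2,i=2, bit8=1)
  nb ..###: next=.  (t=0,i=0, bit7=0)
  nb ..##.: next=#  (t=1,i=1, bit6=1)
  nb ..#.#: next=#  (t=2,i=8, bit5=1)
  nb ..#..: next=#  (t=2,i=5, bit4=1)
  nb ...##: next=.  (t=0,i=6, bit3=0)
  nb ...#.: next=.  (t=2,i=4, bit2=0)
  nb ....#: next=#  (t=0,i=5, bit1=1)
  nb .....: next=.  (t=0,i=12, bit0=0)
  bits 00110100000100111101111101110010 = 873717618

873717618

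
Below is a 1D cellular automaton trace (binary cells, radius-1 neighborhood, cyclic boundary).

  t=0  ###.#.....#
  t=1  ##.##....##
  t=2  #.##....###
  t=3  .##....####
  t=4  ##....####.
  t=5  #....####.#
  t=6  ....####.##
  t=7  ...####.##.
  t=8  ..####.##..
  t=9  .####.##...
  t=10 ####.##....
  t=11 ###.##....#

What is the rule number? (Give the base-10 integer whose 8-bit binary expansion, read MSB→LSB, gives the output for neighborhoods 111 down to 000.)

174

  [7] ### => #  t=0,i=0
  [6] ##. => .  t=0,i=2
  [5] #.# => #  t=0,i=3
  [4] #.. => .  t=0,i=5
  [3] .## => #  t=0,i=10
  [2] .#. => #  t=0,i=4
  [1] ..# => #  t=0,i=9
  [0] ... => .  t=0,i=6
  bits 10101110 = 174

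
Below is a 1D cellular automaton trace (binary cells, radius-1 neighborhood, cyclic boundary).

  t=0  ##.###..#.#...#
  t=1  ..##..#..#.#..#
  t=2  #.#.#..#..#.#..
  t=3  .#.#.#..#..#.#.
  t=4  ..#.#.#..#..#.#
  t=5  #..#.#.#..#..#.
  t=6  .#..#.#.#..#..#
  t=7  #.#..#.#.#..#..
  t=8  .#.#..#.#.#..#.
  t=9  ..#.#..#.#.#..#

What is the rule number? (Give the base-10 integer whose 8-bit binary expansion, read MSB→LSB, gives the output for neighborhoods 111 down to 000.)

56

  ###|.  b7=0 t=0,i=0
  ##.|.  b6=0 t=0,i=1
  #.#|#  b5=1 t=0,i=2
  #..|#  b4=1 t=0,i=6
  .##|#  b3=1 t=0,i=3
  .#.|.  b2=0 t=0,i=8
  ..#|.  b1=0 t=0,i=7
  ...|.  b0=0 t=0,i=12
  bits 00111000 = 56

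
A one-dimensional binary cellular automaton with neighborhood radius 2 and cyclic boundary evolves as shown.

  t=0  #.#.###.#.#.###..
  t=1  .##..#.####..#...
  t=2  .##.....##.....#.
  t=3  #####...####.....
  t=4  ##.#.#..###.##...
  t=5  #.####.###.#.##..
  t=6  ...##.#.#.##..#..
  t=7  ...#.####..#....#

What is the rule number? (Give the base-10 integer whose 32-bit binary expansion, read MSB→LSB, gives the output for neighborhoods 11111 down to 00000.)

1295635648

  nb #####: next=.  (t=3,i=2, bit31=0)
  nb ####.: next=#  (t=1,i=9, bit30=1)
  nb ###.#: next=.  (t=0,i=6, bit29=0)
  nb ###..: next=.  (t=0,i=14, bit28=0)
  nb ##.##: next=#  (t=4,i=11, bit27=1)
  nb ##.#.: next=#  (t=0,i=7, bit26=1)
  nb ##..#: next=.  (t=0,i=15, bit25=0)
  nb ##...: next=#  (t=2,i=3, bit24=1)
  nb #.###: next=.  (t=0,i=4, bit23=0)
  nb #.##.: next=.  (t=4,i=12, bit22=0)
  nb #.#.#: next=#  (t=0,i=2, bit21=1)
  nb #.#..: next=#  (t=4,i=5, bit20=1)
  nb #..##: next=#  (t=2,i=0, bit19=1)
  nb #..#.: next=.  (t=0,i=16, bit18=0)
  nb #...#: next=.  (t=3,i=6, bit17=0)
  nb #....: next=#  (t=1,i=15, bit16=1)
  nb .####: next=#  (t=1,i=8, bit15=1)
  nb .###.: next=#  (t=0,i=5, bit14=1)
  nb .##.#: next=.  (t=4,i=1, bit13=0)
  nb .##..: next=#  (t=1,i=2, bit12=1)
  nb .#.##: next=.  (t=0,i=3, bit11=0)
  nb .#.#.: next=#  (t=0,i=1, bit10=1)
  nb .#..#: next=.  (t=2,i=16, bit9=0)
  nb .#...: next=.  (t=1,i=14, bit8=0)
  nb ..###: next=#  (t=3,i=0, bit7=1)
  nb ..##.: next=#  (t=1,i=1, bit6=1)
  nb ..#.#: next=.  (t=0,i=0, bit5=0)
  nb ..#..: next=.  (t=1,i=13, bit4=0)
  nb ...##: next=.  (t=1,i=0, bit3=0)
  nb ...#.: next=.  (t=2,i=14, bit2=0)
  nb ....#: next=.  (t=1,i=16, bit1=0)
  nb .....: next=.  (t=2,i=5, bit0=0)
  bits 01001101001110011101010011000000 = 1295635648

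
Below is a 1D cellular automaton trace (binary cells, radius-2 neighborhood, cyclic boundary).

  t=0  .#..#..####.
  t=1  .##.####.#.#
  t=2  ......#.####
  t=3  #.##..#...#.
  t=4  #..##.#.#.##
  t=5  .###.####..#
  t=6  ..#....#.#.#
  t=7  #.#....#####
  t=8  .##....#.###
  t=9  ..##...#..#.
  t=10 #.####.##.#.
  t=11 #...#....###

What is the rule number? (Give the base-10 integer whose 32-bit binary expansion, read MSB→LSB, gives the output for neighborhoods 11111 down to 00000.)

3342489329

  [31] ##### => #  t=7,i=9
  [30] ####. => #  t=0,i=9
  [29] ###.# => .  t=1,i=7
  [28] ###.. => .  t=0,i=10
  [27] ##.## => .  t=1,i=3
  [26] ##.#. => #  t=1,i=8
  [25] ##..# => #  t=0,i=11
  [24] ##... => #  t=2,i=0
  [23] #.### => .  t=1,i=4
  [22] #.##. => .  t=1,i=1
  [21] #.#.# => #  t=1,i=9
  [20] #.#.. => #  t=6,i=11
  [19] #..## => #  t=0,i=6
  [18] #..#. => .  t=0,i=0
  [17] #...# => #  t=3,i=8
  [16] #.... => .  t=2,i=1
  [15] .#### => .  t=0,i=8
  [14] .###. => #  t=4,i=11
  [13] .##.# => .  t=1,i=2
  [12] .##.. => #  t=3,i=3
  [11] .#.## => .  t=1,i=0
  [10] .#.#. => #  t=1,i=10
  [9] .#..# => #  t=0,i=2
  [8] .#... => .  t=3,i=7
  [7] ..### => #  t=0,i=7
  [6] ..##. => #  t=4,i=3
  [5] ..#.# => #  t=2,i=6
  [4] ..#.. => #  t=0,i=1
  [3] ...## => .  t=7,i=6
  [2] ...#. => .  t=2,i=5
  [1] ....# => .  t=2,i=4
  [0] ..... => #  t=2,i=2
  bits 11000111001110100101011011110001 = 3342489329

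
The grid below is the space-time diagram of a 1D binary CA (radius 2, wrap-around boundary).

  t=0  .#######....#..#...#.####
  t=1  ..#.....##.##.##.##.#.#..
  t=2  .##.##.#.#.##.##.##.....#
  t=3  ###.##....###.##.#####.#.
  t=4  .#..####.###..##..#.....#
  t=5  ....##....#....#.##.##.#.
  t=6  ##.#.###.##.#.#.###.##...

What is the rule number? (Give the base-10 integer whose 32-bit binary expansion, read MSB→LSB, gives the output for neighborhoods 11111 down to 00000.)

  nb #####: next=.  (t=0,i=3, bit31=0)
  nb ####.: next=.  (t=0,i=6, bit30=0)
  nb ###.#: next=.  (t=0,i=24, bit29=0)
  nb ###..: next=.  (t=0,i=7, bit28=0)
  nb ##.##: next=.  (t=0,i=0, bit27=0)
  nb ##.#.: next=.  (t=1,i=19, bit26=0)
  nb ##..#: next=.  (t=4,i=12, bit25=0)
  nb ##...: next=#  (t=0,i=8, bit24=1)
  nb #.###: next=.  (t=0,i=1, bit23=0)
  nb #.##.: next=#  (t=1,i=11, bit22=1)
  nb #.#.#: next=.  (t=1,i=20, bit21=0)
  nb #.#..: next=.  (t=1,i=22, bit20=0)
  nb #..##: next=.  (t=4,i=3, bit19=0)
  nb #..#.: next=#  (t=0,i=14, bit18=1)
  nb #...#: next=#  (t=0,i=17, bit17=1)
  nb #....: next=#  (t=0,i=9, bit16=1)
  nb .####: next=#  (t=0,i=2, bit15=1)
  nb .###.: next=#  (t=3,i=1, bit14=1)
  nb .##.#: next=#  (t=1,i=9, bit13=1)
  nb .##..: next=#  (t=2,i=18, bit12=1)
  nb .#.##: next=#  (t=0,i=20, bit11=1)
  nb .#.#.: next=.  (t=1,i=21, bit10=0)
  nb .#..#: next=.  (t=0,i=13, bit9=0)
  nb .#...: next=.  (t=0,i=16, bit8=0)
  nb ..###: next=#  (t=3,i=10, bit7=1)
  nb ..##.: next=.  (t=1,i=8, bit6=0)
  nb ..#.#: next=.  (t=0,i=19, bit5=0)
  nb ..#..: next=#  (t=0,i=12, bit4=1)
  nb ...##: next=#  (t=1,i=7, bit3=1)
  nb ...#.: next=#  (t=0,i=11, bit2=1)
  nb ....#: next=.  (t=0,i=10, bit1=0)
  nb .....: next=#  (t=1,i=5, bit0=1)
  bits 00000001010001111111100010011101 = 21493917

21493917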